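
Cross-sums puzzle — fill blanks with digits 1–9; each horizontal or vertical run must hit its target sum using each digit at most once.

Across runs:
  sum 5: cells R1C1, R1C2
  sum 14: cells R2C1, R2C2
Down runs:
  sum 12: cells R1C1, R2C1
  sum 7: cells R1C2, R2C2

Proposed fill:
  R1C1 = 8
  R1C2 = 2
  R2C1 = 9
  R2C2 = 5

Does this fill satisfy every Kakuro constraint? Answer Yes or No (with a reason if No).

No — the across run R1C1–R1C2 sums to 10, not 5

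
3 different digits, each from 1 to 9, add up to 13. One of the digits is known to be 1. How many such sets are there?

3 distinct digits from 1–9 sum between 6 and 24.
Keeping only sets containing 1.
Enumerating: {1,3,9}, {1,4,8}, {1,5,7}.

3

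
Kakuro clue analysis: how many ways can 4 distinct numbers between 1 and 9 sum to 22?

11

4 distinct digits from 1–9 sum between 10 and 30.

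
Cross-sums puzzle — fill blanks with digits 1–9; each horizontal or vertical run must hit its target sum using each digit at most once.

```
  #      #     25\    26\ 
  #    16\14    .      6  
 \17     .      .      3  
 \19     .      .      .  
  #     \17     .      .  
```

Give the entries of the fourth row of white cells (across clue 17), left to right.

17 in 2 cells must be {8,9}; 16 in 2 cells must be {7,9}.
R1C2 = 14 − 6 = 8 completes the 14 across.
R2C1 = 9: the only remaining digit allowed by both the 17 across and the 16 down.
R2C2 = 17 − 12 = 5 completes the 17 across.
R3C1 = 16 − 9 = 7 completes the 16 down.
R4C2 = 9: the only remaining digit allowed by both the 17 across and the 25 down.
R4C3 = 17 − 9 = 8 completes the 17 across.

9 8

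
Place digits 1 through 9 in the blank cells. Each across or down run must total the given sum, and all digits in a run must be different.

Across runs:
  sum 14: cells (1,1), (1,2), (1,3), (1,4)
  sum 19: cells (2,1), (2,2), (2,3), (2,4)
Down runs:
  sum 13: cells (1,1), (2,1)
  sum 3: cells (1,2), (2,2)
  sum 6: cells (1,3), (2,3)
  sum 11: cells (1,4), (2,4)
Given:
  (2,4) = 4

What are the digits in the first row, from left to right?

4 2 1 7

3 in 2 cells must be {1,2}.
(1,4) = 11 − 4 = 7 completes the 11 down.
Given what's placed, (1,1) must be 4 to fit the 14 across and 13 down.
(2,1) = 13 − 4 = 9 completes the 13 down.
Given what's placed, (2,2) must be 1 to fit the 19 across and 3 down.
(2,3) = 19 − 14 = 5 completes the 19 across.
(1,2) = 3 − 1 = 2 completes the 3 down.
(1,3) = 14 − 13 = 1 completes the 14 across.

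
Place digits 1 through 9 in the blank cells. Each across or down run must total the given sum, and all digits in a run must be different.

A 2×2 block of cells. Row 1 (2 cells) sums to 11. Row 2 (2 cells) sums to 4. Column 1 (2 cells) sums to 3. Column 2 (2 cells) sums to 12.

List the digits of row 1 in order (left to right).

2, 9

4 in 2 cells must be {1,3}; 3 in 2 cells must be {1,2}.
The 11 across and the 3 down share only 2, so (1,1) = 2.
(1,2) = 11 − 2 = 9 completes the 11 across.
(2,1) = 3 − 2 = 1 completes the 3 down.
(2,2) = 4 − 1 = 3 completes the 4 across.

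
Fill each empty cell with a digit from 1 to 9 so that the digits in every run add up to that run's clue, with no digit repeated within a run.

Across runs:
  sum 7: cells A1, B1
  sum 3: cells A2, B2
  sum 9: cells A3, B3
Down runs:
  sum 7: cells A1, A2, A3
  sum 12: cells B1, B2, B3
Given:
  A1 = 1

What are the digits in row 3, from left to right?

3 in 2 cells must be {1,2}; 7 in 3 cells must be {1,2,4}.
B1 = 7 − 1 = 6 completes the 7 across.
Given what's placed, A2 must be 2 to fit the 3 across and 7 down.
B2 = 3 − 2 = 1 completes the 3 across.
A3 = 7 − 3 = 4 completes the 7 down.
B3 = 9 − 4 = 5 completes the 9 across.

4 5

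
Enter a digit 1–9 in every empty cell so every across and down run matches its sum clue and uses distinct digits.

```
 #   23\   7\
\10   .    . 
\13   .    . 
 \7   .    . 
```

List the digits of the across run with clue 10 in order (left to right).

8 2

23 in 3 cells must be {6,8,9}; 7 in 3 cells must be {1,2,4}.
The 13 across and the 7 down share only 4, so R2C2 = 4.
The 7 across and the 23 down share only 6, so R3C1 = 6.
R3C2 = 7 − 6 = 1 completes the 7 across.
R1C2 = 7 − 5 = 2 completes the 7 down.
R2C1 = 13 − 4 = 9 completes the 13 across.
R1C1 = 10 − 2 = 8 completes the 10 across.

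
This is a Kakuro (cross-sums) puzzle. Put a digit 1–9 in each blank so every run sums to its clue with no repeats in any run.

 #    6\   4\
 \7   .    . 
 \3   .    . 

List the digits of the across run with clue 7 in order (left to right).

4 3

3 in 2 cells must be {1,2}; 4 in 2 cells must be {1,3}.
The 3 across and the 4 down share only 1, so R2C2 = 1.
R1C2 = 4 − 1 = 3 completes the 4 down.
R2C1 = 3 − 1 = 2 completes the 3 across.
R1C1 = 7 − 3 = 4 completes the 7 across.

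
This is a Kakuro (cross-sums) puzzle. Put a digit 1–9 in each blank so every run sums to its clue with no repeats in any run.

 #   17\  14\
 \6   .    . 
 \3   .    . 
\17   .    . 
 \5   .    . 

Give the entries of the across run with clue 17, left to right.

9 8

3 in 2 cells must be {1,2}; 17 in 2 cells must be {8,9}.
Only 8 fits R3C2 under both its across sum 17 and down sum 14.
R3C1 = 17 − 8 = 9 completes the 17 across.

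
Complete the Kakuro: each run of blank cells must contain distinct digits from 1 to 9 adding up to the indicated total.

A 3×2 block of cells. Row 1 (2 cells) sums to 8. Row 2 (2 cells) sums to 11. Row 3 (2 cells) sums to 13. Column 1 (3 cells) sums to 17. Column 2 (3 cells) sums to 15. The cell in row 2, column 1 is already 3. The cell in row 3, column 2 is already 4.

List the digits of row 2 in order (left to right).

3 8

(2,2) = 11 − 3 = 8 completes the 11 across.
(3,1) = 13 − 4 = 9 completes the 13 across.
(1,1) = 17 − 12 = 5 completes the 17 down.
(1,2) = 8 − 5 = 3 completes the 8 across.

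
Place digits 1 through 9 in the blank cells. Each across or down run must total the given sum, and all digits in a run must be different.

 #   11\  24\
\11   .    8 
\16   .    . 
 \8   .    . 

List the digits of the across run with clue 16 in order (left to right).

16 in 2 cells must be {7,9}; 24 in 3 cells must be {7,8,9}.
R1C1 = 11 − 8 = 3 completes the 11 across.
R2C1 = 7: the only remaining digit allowed by both the 16 across and the 11 down.
R2C2 = 16 − 7 = 9 completes the 16 across.
R3C1 = 11 − 10 = 1 completes the 11 down.
R3C2 = 8 − 1 = 7 completes the 8 across.

7, 9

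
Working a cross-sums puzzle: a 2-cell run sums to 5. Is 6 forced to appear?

No

Counterexample: {1,4} sums to 5 without using 6.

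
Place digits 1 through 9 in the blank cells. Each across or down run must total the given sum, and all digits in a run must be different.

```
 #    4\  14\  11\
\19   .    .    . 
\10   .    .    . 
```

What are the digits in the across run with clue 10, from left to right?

1 5 4

4 in 2 cells must be {1,3}.
The 19 across and the 4 down share only 3, so R1C1 = 3.
Given what's placed, R1C2 must be 9 to fit the 19 across and 14 down.
R1C3 = 19 − 12 = 7 completes the 19 across.
R2C1 = 4 − 3 = 1 completes the 4 down.
R2C2 = 14 − 9 = 5 completes the 14 down.
R2C3 = 10 − 6 = 4 completes the 10 across.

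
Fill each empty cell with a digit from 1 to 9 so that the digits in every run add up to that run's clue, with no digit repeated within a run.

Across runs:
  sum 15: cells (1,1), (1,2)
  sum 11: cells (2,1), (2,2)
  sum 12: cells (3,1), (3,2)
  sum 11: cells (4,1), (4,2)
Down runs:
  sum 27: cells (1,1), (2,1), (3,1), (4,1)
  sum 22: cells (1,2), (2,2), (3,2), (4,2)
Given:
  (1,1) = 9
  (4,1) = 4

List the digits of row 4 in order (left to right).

4, 7

(1,2) = 15 − 9 = 6 completes the 15 across.
Given what's placed, (3,1) must be 8 to fit the 12 across and 27 down.
(3,2) = 12 − 8 = 4 completes the 12 across.
(4,2) = 11 − 4 = 7 completes the 11 across.
(2,1) = 27 − 21 = 6 completes the 27 down.
(2,2) = 11 − 6 = 5 completes the 11 across.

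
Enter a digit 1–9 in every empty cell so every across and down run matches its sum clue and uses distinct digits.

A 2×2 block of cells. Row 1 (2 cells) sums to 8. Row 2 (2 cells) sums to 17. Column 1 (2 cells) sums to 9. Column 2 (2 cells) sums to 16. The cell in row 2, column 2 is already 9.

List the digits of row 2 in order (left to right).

8 9

17 in 2 cells must be {8,9}; 16 in 2 cells must be {7,9}.
(1,2) = 16 − 9 = 7 completes the 16 down.
(2,1) = 17 − 9 = 8 completes the 17 across.
(1,1) = 8 − 7 = 1 completes the 8 across.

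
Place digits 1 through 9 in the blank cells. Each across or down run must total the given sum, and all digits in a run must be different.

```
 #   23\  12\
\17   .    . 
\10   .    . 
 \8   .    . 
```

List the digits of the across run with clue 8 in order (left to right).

17 in 2 cells must be {8,9}; 23 in 3 cells must be {6,8,9}.
The 8 across and the 23 down share only 6, so R3C1 = 6.
R3C2 = 8 − 6 = 2 completes the 8 across.
Given what's placed, R1C2 must be 9 to fit the 17 across and 12 down.
R2C2 = 12 − 11 = 1 completes the 12 down.
R1C1 = 17 − 9 = 8 completes the 17 across.
R2C1 = 10 − 1 = 9 completes the 10 across.

6, 2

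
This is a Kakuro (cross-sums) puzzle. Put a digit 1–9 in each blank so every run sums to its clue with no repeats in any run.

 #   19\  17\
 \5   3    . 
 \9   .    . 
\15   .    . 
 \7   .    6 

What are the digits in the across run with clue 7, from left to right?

1 6

R1C2 = 5 − 3 = 2 completes the 5 across.
Given what's placed, R3C2 must be 8 to fit the 15 across and 17 down.
R4C1 = 7 − 6 = 1 completes the 7 across.
R2C2 = 17 − 16 = 1 completes the 17 down.
R3C1 = 15 − 8 = 7 completes the 15 across.
R2C1 = 9 − 1 = 8 completes the 9 across.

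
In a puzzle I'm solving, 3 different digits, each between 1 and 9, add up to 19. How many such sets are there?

3 distinct digits from 1–9 sum between 6 and 24.
Enumerating: {2,8,9}, {3,7,9}, {4,6,9}, {4,7,8}, {5,6,8}.

5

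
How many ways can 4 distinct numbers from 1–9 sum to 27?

3

4 distinct digits from 1–9 sum between 10 and 30.
Enumerating: {3,7,8,9}, {4,6,8,9}, {5,6,7,9}.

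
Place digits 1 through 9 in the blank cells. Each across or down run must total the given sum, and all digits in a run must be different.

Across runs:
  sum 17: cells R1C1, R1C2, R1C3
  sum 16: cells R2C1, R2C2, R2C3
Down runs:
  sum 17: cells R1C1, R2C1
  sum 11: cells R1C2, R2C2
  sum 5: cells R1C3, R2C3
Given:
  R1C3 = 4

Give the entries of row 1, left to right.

8 5 4

17 in 2 cells must be {8,9}.
R1C1 = 8: the only remaining digit allowed by both the 17 across and the 17 down.
R1C2 = 17 − 12 = 5 completes the 17 across.
R2C1 = 17 − 8 = 9 completes the 17 down.
R2C2 = 11 − 5 = 6 completes the 11 down.
R2C3 = 16 − 15 = 1 completes the 16 across.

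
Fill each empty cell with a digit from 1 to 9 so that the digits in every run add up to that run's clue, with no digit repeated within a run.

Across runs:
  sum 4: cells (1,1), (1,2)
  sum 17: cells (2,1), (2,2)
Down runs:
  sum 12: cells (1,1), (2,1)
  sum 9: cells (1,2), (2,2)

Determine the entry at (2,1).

4 in 2 cells must be {1,3}; 17 in 2 cells must be {8,9}.
The 4 across and the 12 down share only 3, so (1,1) = 3.
(1,2) = 4 − 3 = 1 completes the 4 across.
(2,1) = 12 − 3 = 9 completes the 12 down.
(2,2) = 17 − 9 = 8 completes the 17 across.

9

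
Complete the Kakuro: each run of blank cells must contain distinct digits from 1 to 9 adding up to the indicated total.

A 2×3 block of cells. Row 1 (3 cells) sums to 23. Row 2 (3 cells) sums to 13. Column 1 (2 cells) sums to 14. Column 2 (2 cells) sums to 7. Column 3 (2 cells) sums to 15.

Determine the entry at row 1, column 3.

8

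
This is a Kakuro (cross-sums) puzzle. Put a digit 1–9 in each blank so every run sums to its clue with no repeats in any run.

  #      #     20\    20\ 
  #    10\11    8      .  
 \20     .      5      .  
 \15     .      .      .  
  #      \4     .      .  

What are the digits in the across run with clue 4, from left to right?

3 1

4 in 2 cells must be {1,3}.
R1C3 = 11 − 8 = 3 completes the 11 across.
R4C3 = 1: the only remaining digit allowed by both the 4 across and the 20 down.
R4C2 = 4 − 1 = 3 completes the 4 across.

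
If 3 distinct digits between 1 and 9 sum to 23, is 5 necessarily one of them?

No

The only way to make 23 from 3 distinct digits is {6,8,9}, which does not contain 5.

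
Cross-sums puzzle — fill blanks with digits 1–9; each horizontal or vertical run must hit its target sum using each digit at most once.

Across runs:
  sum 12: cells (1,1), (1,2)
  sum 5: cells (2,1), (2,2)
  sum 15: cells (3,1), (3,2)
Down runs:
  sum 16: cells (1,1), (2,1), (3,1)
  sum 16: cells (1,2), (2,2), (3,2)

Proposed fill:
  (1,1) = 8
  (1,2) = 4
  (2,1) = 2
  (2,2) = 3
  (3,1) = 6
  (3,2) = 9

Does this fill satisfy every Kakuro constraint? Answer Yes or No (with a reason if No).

Across: 8+4=12; 2+3=5; 6+9=15. Down: 8+2+6=16; 4+3+9=16. No digit repeats within any run.

Yes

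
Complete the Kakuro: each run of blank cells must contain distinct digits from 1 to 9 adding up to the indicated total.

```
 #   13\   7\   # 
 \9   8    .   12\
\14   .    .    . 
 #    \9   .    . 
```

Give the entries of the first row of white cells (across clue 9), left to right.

8 1

7 in 3 cells must be {1,2,4}.
R1C2 = 9 − 8 = 1 completes the 9 across.
R2C1 = 13 − 8 = 5 completes the 13 down.
Given what's placed, R2C2 must be 2 to fit the 14 across and 7 down.
R2C3 = 14 − 7 = 7 completes the 14 across.
R3C2 = 7 − 3 = 4 completes the 7 down.
R3C3 = 9 − 4 = 5 completes the 9 across.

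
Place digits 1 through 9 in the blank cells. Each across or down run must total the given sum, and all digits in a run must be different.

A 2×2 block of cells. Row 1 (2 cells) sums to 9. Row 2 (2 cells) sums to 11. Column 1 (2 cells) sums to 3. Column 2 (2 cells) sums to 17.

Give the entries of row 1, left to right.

3 in 2 cells must be {1,2}; 17 in 2 cells must be {8,9}.
The 9 across and the 17 down share only 8, so (1,2) = 8.
The 11 across and the 3 down share only 2, so (2,1) = 2.
(2,2) = 11 − 2 = 9 completes the 11 across.
(1,1) = 9 − 8 = 1 completes the 9 across.

1, 8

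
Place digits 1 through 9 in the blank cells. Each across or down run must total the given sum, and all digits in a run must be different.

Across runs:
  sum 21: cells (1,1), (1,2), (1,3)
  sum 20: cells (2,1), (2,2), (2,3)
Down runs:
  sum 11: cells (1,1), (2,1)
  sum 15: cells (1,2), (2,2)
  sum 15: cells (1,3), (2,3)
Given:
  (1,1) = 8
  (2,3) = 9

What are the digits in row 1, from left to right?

(1,3) = 15 − 9 = 6 completes the 15 down.
(2,1) = 11 − 8 = 3 completes the 11 down.
(2,2) = 20 − 12 = 8 completes the 20 across.
(1,2) = 21 − 14 = 7 completes the 21 across.

8, 7, 6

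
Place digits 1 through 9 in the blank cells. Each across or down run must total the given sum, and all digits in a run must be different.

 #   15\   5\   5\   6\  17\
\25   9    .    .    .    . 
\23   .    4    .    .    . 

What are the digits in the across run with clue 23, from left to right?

17 in 2 cells must be {8,9}.
R1C2 = 5 − 4 = 1 completes the 5 down.
Given what's placed, R1C5 must be 8 to fit the 25 across and 17 down.
R2C1 = 15 − 9 = 6 completes the 15 down.
R2C5 = 17 − 8 = 9 completes the 17 down.
Given what's placed, R2C4 must be 1 to fit the 23 across and 6 down.
R1C4 = 6 − 1 = 5 completes the 6 down.
R2C3 = 23 − 20 = 3 completes the 23 across.

6, 4, 3, 1, 9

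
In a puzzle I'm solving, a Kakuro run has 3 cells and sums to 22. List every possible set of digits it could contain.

{5,8,9}; {6,7,9}

3 distinct digits from 1–9 sum between 6 and 24.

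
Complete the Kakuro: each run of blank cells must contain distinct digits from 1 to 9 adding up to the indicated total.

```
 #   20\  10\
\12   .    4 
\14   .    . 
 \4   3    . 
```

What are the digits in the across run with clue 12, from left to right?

4 in 2 cells must be {1,3}.
R1C1 = 12 − 4 = 8 completes the 12 across.
R2C1 = 20 − 11 = 9 completes the 20 down.
R2C2 = 14 − 9 = 5 completes the 14 across.
R3C2 = 4 − 3 = 1 completes the 4 across.

8 4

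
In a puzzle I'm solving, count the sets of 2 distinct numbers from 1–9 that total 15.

2

2 distinct digits from 1–9 sum between 3 and 17.
Enumerating: {6,9}, {7,8}.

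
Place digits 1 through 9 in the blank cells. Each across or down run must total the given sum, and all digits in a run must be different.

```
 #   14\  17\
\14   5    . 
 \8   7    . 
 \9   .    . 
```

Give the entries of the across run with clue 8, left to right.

7 1

R1C2 = 14 − 5 = 9 completes the 14 across.
R2C2 = 8 − 7 = 1 completes the 8 across.
R3C1 = 14 − 12 = 2 completes the 14 down.
R3C2 = 9 − 2 = 7 completes the 9 across.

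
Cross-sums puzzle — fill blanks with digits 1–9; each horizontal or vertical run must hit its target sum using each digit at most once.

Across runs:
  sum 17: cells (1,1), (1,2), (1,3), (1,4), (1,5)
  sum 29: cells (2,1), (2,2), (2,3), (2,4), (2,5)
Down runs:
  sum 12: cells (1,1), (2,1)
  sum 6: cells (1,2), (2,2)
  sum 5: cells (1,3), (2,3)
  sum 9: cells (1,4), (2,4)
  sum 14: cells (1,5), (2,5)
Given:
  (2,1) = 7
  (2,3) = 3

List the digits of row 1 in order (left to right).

(1,1) = 12 − 7 = 5 completes the 12 down.
(1,3) = 5 − 3 = 2 completes the 5 down.
Given what's placed, (1,5) must be 6 to fit the 17 across and 14 down.
(2,5) = 14 − 6 = 8 completes the 14 down.
Given what's placed, (1,2) must be 1 to fit the 17 across and 6 down.
(1,4) = 17 − 14 = 3 completes the 17 across.
(2,2) = 6 − 1 = 5 completes the 6 down.
(2,4) = 29 − 23 = 6 completes the 29 across.

5, 1, 2, 3, 6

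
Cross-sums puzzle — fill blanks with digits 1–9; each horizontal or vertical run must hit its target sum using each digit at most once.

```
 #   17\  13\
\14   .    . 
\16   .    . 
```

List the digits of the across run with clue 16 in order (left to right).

9, 7

16 in 2 cells must be {7,9}; 17 in 2 cells must be {8,9}.
The 16 across and the 17 down share only 9, so R2C1 = 9.
R2C2 = 16 − 9 = 7 completes the 16 across.
R1C1 = 17 − 9 = 8 completes the 17 down.
R1C2 = 14 − 8 = 6 completes the 14 across.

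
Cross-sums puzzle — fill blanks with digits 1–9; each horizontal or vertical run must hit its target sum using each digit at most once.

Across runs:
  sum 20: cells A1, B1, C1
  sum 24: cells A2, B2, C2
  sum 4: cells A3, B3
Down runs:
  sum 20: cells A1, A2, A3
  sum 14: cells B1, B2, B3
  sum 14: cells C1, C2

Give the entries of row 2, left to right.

8 7 9

24 in 3 cells must be {7,8,9}; 4 in 2 cells must be {1,3}.
Only 3 fits A3 under both its across sum 4 and down sum 20.
B3 = 4 − 3 = 1 completes the 4 across.
Nothing is forced directly, so branch on A1, whose candidates are 8 or 9. If A1 = 8: that forces A2 = 9, C2 = 8, after which C1 would have to be in {3,5,7,9} for the 20 across but in {6} for the 14 down — contradiction. So A1 = 9.
A2 = 20 − 12 = 8 completes the 20 down.
C2 = 9: the only remaining digit allowed by both the 24 across and the 14 down.
C1 = 14 − 9 = 5 completes the 14 down.
B2 = 24 − 17 = 7 completes the 24 across.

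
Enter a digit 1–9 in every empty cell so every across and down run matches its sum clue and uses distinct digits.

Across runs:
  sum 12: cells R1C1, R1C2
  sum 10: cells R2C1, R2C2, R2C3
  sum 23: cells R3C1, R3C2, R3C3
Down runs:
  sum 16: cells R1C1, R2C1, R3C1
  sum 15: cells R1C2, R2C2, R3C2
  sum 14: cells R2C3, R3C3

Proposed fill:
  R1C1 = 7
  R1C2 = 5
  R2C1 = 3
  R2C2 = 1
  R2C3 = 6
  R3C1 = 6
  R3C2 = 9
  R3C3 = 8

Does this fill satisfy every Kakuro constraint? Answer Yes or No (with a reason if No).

Yes

Across: 7+5=12; 3+1+6=10; 6+9+8=23. Down: 7+3+6=16; 5+1+9=15; 6+8=14. No digit repeats within any run.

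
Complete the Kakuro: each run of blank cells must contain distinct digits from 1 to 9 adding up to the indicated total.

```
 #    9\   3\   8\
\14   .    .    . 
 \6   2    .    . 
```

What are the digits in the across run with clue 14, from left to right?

6 in 3 cells must be {1,2,3}; 3 in 2 cells must be {1,2}.
R1C1 = 9 − 2 = 7 completes the 9 down.
R2C2 = 1: the only remaining digit allowed by both the 6 across and the 3 down.
R2C3 = 6 − 3 = 3 completes the 6 across.
R1C2 = 3 − 1 = 2 completes the 3 down.
R1C3 = 14 − 9 = 5 completes the 14 across.

7 2 5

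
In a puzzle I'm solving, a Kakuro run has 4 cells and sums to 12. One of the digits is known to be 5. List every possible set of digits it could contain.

{1,2,4,5}

4 distinct digits from 1–9 sum between 10 and 30.
Keeping only sets containing 5.
Only one set works: {1,2,4,5}.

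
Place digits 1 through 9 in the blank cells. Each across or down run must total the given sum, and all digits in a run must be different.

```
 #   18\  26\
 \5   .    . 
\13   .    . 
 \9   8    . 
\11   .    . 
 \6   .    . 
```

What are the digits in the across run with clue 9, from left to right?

Given what's placed, R2C1 must be 4 to fit the 13 across and 18 down.
R2C2 = 13 − 4 = 9 completes the 13 across.
R3C2 = 9 − 8 = 1 completes the 9 across.

8, 1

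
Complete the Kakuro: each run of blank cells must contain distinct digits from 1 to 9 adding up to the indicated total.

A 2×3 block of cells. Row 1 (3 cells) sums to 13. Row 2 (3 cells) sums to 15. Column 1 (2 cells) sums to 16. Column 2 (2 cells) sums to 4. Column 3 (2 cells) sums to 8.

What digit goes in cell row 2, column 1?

16 in 2 cells must be {7,9}; 4 in 2 cells must be {1,3}.
Nothing is forced directly, so branch on (1,1), whose candidates are 7 or 9. If (1,1) = 7: that forces (1,2) = 1, (1,3) = 5, (2,1) = 9, after which (2,2) would have to be in {1,2,4,5} for the 15 across but in {3} for the 4 down — contradiction. So (1,1) = 9.
(2,1) = 16 − 9 = 7 completes the 16 down.
Given what's placed, (2,2) must be 3 to fit the 15 across and 4 down.
(2,3) = 15 − 10 = 5 completes the 15 across.
(1,2) = 4 − 3 = 1 completes the 4 down.
(1,3) = 13 − 10 = 3 completes the 13 across.

7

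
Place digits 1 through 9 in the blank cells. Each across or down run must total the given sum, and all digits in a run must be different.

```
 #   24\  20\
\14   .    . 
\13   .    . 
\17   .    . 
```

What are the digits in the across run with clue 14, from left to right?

9 5

17 in 2 cells must be {8,9}; 24 in 3 cells must be {7,8,9}.
Nothing is forced directly, so branch on R1C1, whose candidates are 8 or 9. If R1C1 = 8: that forces R1C2 = 6, R3C1 = 9, after which R3C2 would have to be in {8} for the 17 across but in {5,9} for the 20 down — contradiction. So R1C1 = 9.
R1C2 = 14 − 9 = 5 completes the 14 across.
Given what's placed, R3C1 must be 8 to fit the 17 across and 24 down.
R3C2 = 17 − 8 = 9 completes the 17 across.
R2C1 = 24 − 17 = 7 completes the 24 down.
R2C2 = 13 − 7 = 6 completes the 13 across.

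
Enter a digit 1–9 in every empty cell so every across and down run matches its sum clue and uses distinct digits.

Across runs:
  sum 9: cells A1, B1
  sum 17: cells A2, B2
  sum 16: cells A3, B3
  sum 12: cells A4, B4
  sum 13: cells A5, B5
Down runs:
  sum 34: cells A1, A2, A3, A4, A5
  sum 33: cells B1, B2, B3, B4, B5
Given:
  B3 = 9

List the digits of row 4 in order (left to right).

8 4

17 in 2 cells must be {8,9}; 16 in 2 cells must be {7,9}; 34 in 5 cells must be {4,6,7,8,9}.
Given what's placed, B2 must be 8 to fit the 17 across and 33 down.
A3 = 16 − 9 = 7 completes the 16 across.
A2 = 17 − 8 = 9 completes the 17 across.
No cell is forced outright now. A4 can only be 4 or 8 (the digits allowed by both its 12 across and its 34 down). If A4 = 4: then B4 would have to be in {8} for the 12 across but in {3,4,5,6,7} for the 33 down — contradiction. So A4 = 8.
B4 = 12 − 8 = 4 completes the 12 across.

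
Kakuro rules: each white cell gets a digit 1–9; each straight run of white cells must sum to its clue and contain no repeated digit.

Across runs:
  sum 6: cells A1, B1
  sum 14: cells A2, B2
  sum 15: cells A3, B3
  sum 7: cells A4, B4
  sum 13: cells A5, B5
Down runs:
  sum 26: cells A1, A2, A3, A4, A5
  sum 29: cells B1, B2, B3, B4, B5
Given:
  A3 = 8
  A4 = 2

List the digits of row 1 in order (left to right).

4 2

B3 = 15 − 8 = 7 completes the 15 across.
B4 = 7 − 2 = 5 completes the 7 across.
Given what's placed, B1 must be 2 to fit the 6 across and 29 down.
A1 = 6 − 2 = 4 completes the 6 across.
Nothing is forced directly, so branch on A2, whose candidates are 5 or 9. If A2 = 9: then B2 would have to be in {5} for the 14 across but in {6,9} for the 29 down — contradiction. So A2 = 5.
B2 = 14 − 5 = 9 completes the 14 across.
A5 = 26 − 19 = 7 completes the 26 down.
B5 = 13 − 7 = 6 completes the 13 across.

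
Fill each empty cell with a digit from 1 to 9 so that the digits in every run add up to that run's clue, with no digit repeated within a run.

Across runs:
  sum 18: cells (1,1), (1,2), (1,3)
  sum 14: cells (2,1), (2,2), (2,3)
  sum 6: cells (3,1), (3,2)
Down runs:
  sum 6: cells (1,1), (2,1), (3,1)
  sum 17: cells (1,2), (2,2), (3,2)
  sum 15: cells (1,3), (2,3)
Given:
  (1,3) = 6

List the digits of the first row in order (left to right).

3 9 6

6 in 3 cells must be {1,2,3}.
(1,1) = 3: the only remaining digit allowed by both the 18 across and the 6 down.
(1,2) = 18 − 9 = 9 completes the 18 across.
(2,3) = 15 − 6 = 9 completes the 15 down.
Nothing is forced directly, so branch on (2,1), whose candidates are 1 or 2. If (2,1) = 1: then (2,2) would have to be in {4} for the 14 across but in {1,2,3,5,6,7} for the 17 down — contradiction. So (2,1) = 2.
(2,2) = 14 − 11 = 3 completes the 14 across.
(3,1) = 6 − 5 = 1 completes the 6 down.
(3,2) = 6 − 1 = 5 completes the 6 across.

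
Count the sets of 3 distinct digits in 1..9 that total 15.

3 distinct digits from 1–9 sum between 6 and 24.

8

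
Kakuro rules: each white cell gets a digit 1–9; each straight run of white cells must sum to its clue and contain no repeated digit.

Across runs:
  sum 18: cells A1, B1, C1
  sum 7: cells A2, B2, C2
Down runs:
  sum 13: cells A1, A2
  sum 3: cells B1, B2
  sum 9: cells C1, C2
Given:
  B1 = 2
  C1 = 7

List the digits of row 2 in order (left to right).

4 1 2

7 in 3 cells must be {1,2,4}; 3 in 2 cells must be {1,2}.
A1 = 18 − 9 = 9 completes the 18 across.
A2 = 13 − 9 = 4 completes the 13 down.
B2 = 3 − 2 = 1 completes the 3 down.
C2 = 7 − 5 = 2 completes the 7 across.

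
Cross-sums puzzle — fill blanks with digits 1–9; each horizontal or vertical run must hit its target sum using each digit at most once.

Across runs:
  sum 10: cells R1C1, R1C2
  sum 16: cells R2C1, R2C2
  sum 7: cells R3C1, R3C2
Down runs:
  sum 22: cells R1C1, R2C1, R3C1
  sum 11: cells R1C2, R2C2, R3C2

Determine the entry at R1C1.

7

16 in 2 cells must be {7,9}.
The 16 across and the 11 down share only 7, so R2C2 = 7.
R2C1 = 16 − 7 = 9 completes the 16 across.
Nothing is forced directly, so branch on R1C2, whose candidates are 1 or 3. If R1C2 = 1: then R1C1 would have to be in {9} for the 10 across but in {5,6,7,8} for the 22 down — contradiction. So R1C2 = 3.
R1C1 = 10 − 3 = 7 completes the 10 across.
R3C1 = 22 − 16 = 6 completes the 22 down.
R3C2 = 7 − 6 = 1 completes the 7 across.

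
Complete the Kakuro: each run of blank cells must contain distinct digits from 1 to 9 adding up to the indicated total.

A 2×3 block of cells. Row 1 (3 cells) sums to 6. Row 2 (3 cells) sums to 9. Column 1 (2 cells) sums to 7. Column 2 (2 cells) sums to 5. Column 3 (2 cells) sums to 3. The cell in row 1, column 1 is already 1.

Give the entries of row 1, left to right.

1, 3, 2

6 in 3 cells must be {1,2,3}; 3 in 2 cells must be {1,2}.
Given what's placed, (1,3) must be 2 to fit the 6 across and 3 down.
(2,1) = 7 − 1 = 6 completes the 7 down.
(2,3) = 3 − 2 = 1 completes the 3 down.
(1,2) = 6 − 3 = 3 completes the 6 across.
(2,2) = 9 − 7 = 2 completes the 9 across.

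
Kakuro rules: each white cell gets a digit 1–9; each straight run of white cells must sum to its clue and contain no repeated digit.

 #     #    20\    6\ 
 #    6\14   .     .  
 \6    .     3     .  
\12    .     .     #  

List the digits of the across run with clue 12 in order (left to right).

4 8

6 in 3 cells must be {1,2,3}.
Only 5 fits R1C3 under both its across sum 14 and down sum 6.
R2C3 = 6 − 5 = 1 completes the 6 down.
R1C2 = 14 − 5 = 9 completes the 14 across.
R2C1 = 6 − 4 = 2 completes the 6 across.
R3C1 = 6 − 2 = 4 completes the 6 down.
R3C2 = 12 − 4 = 8 completes the 12 across.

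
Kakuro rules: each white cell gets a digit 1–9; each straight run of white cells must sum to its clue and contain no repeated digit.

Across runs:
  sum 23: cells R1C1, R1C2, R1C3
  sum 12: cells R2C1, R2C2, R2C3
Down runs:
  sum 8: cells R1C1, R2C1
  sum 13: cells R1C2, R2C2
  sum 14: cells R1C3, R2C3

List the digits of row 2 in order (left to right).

2, 4, 6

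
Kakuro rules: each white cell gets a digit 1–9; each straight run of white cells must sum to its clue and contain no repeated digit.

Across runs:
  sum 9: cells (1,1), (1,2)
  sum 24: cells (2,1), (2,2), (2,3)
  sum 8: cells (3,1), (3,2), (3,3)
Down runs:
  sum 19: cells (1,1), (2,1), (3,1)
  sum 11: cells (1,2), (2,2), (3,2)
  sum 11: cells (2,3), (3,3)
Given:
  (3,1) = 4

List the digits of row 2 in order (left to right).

9 7 8

24 in 3 cells must be {7,8,9}.
Given what's placed, (3,3) must be 3 to fit the 8 across and 11 down.
(2,3) = 11 − 3 = 8 completes the 11 down.
(3,2) = 8 − 7 = 1 completes the 8 across.
(2,2) = 7: the only remaining digit allowed by both the 24 across and the 11 down.
(1,2) = 11 − 8 = 3 completes the 11 down.
(2,1) = 24 − 15 = 9 completes the 24 across.
(1,1) = 9 − 3 = 6 completes the 9 across.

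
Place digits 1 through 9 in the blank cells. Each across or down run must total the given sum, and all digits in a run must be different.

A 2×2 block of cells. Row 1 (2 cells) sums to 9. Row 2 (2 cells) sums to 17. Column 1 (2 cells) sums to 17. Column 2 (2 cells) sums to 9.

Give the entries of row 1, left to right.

8 1

17 in 2 cells must be {8,9}.
The 9 across and the 17 down share only 8, so (1,1) = 8.
(1,2) = 9 − 8 = 1 completes the 9 across.
(2,1) = 17 − 8 = 9 completes the 17 down.
(2,2) = 17 − 9 = 8 completes the 17 across.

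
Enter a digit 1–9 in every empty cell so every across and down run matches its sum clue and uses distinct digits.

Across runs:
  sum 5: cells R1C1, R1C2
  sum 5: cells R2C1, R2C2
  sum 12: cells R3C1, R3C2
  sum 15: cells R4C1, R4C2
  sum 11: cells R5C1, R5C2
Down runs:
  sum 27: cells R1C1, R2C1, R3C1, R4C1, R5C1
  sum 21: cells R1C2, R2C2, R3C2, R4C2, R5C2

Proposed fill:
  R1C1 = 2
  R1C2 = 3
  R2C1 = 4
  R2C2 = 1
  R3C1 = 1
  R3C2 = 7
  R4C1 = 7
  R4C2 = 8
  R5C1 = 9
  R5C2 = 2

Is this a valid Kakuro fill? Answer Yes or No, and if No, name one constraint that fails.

No — the across run R3C1–R3C2 sums to 8, not 12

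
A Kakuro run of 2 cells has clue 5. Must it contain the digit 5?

Counterexample: {1,4} sums to 5 without using 5.

No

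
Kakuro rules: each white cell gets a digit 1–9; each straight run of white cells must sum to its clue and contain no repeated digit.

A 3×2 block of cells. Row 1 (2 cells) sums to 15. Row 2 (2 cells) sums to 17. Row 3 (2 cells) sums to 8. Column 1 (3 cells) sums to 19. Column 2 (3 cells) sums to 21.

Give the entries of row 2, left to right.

17 in 2 cells must be {8,9}.
Nothing is forced directly, so branch on (3,2), whose candidates are 5 or 6 or 7. If (3,2) = 5: that forces (2,2) = 9, (3,1) = 3, (1,2) = 7, after which (2,1) would have to be in {8} for the 17 across but in {7,9} for the 19 down — contradiction. If (3,2) = 7: then (3,1) would have to be in {1} for the 8 across but in {2,3,4,5,6,7,8,9} for the 19 down — contradiction. So (3,2) = 6.
Given what's placed, (2,2) must be 8 to fit the 17 across and 21 down.
(3,1) = 8 − 6 = 2 completes the 8 across.
(1,2) = 21 − 14 = 7 completes the 21 down.
(2,1) = 17 − 8 = 9 completes the 17 across.
(1,1) = 15 − 7 = 8 completes the 15 across.

9 8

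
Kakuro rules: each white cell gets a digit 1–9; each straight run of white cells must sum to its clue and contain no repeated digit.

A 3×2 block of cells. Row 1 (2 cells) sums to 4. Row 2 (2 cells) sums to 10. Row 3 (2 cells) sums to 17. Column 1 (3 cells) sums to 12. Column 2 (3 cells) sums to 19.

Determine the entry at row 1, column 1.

1

4 in 2 cells must be {1,3}; 17 in 2 cells must be {8,9}.
The 4 across and the 19 down share only 3, so (1,2) = 3.
Given what's placed, (3,2) must be 9 to fit the 17 across and 19 down.
(1,1) = 4 − 3 = 1 completes the 4 across.
(2,2) = 19 − 12 = 7 completes the 19 down.
(3,1) = 17 − 9 = 8 completes the 17 across.
(2,1) = 10 − 7 = 3 completes the 10 across.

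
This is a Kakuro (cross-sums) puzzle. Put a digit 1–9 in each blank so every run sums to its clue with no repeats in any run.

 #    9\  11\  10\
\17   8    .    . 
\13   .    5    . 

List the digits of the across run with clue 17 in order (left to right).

8 6 3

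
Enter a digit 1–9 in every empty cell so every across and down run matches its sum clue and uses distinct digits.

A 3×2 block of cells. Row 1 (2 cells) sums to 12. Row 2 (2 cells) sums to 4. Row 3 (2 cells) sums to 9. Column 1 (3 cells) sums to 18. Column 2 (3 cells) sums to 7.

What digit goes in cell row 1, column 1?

8

4 in 2 cells must be {1,3}; 7 in 3 cells must be {1,2,4}.
The 12 across and the 7 down share only 4, so (1,2) = 4.
Given what's placed, (2,2) must be 1 to fit the 4 across and 7 down.
(3,2) = 7 − 5 = 2 completes the 7 down.
(1,1) = 12 − 4 = 8 completes the 12 across.
(2,1) = 4 − 1 = 3 completes the 4 across.
(3,1) = 9 − 2 = 7 completes the 9 across.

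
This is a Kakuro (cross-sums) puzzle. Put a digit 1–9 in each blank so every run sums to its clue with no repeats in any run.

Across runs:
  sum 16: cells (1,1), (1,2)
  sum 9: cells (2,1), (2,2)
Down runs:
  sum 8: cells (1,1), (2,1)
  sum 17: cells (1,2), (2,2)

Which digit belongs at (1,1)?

16 in 2 cells must be {7,9}; 17 in 2 cells must be {8,9}.
The 16 across and the 8 down share only 7, so (1,1) = 7.
(1,2) = 16 − 7 = 9 completes the 16 across.
(2,1) = 8 − 7 = 1 completes the 8 down.
(2,2) = 9 − 1 = 8 completes the 9 across.

7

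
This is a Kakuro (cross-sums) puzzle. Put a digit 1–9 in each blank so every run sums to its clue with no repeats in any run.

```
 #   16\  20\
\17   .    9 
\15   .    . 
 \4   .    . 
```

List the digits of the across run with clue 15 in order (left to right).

7, 8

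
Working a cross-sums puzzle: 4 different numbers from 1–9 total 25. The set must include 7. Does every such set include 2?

Counterexample: {1,7,8,9} sums to 25 under that restriction without using 2.

No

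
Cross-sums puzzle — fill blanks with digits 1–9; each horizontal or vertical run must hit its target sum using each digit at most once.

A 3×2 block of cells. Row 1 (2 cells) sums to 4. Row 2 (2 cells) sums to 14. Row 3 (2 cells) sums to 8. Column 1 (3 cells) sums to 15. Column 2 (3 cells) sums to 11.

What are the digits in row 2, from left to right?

8 6

4 in 2 cells must be {1,3}.
Nothing is forced directly, so branch on (2,2), whose candidates are 5 or 6 or 8. If (2,2) = 5: then (1,2) would have to be in {1,3} for the 4 across but in {2,4} for the 11 down — contradiction. If (2,2) = 8: that forces (1,2) = 1, (2,1) = 6, (3,2) = 2, after which (1,1) would have to be in {3} for the 4 across but in {1,2,4,5,7,8} for the 15 down — contradiction. So (2,2) = 6.
(2,1) = 14 − 6 = 8 completes the 14 across.
Nothing is forced directly, so branch on (1,1), whose candidates are 1 or 3. If (1,1) = 3: that forces (1,2) = 1, after which (3,1) would have to be in {1,2,3,5,6,7} for the 8 across but in {4} for the 15 down — contradiction. So (1,1) = 1.
(1,2) = 4 − 1 = 3 completes the 4 across.
(3,1) = 15 − 9 = 6 completes the 15 down.
(3,2) = 8 − 6 = 2 completes the 8 across.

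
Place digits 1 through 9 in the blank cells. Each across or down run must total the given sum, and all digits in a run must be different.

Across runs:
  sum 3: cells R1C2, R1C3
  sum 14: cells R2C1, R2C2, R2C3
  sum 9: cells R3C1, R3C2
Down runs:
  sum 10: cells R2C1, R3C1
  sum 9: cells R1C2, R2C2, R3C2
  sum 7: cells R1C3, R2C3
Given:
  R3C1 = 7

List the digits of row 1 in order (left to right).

1, 2

3 in 2 cells must be {1,2}.
R2C1 = 10 − 7 = 3 completes the 10 down.
R3C2 = 9 − 7 = 2 completes the 9 across.
Given what's placed, R1C2 must be 1 to fit the 3 across and 9 down.
R1C3 = 3 − 1 = 2 completes the 3 across.
R2C2 = 9 − 3 = 6 completes the 9 down.
R2C3 = 14 − 9 = 5 completes the 14 across.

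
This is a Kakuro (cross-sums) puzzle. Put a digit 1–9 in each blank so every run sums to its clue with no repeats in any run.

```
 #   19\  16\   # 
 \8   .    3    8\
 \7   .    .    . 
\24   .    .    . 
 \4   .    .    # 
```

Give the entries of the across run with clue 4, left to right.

7 in 3 cells must be {1,2,4}; 24 in 3 cells must be {7,8,9}; 4 in 2 cells must be {1,3}.
R1C1 = 8 − 3 = 5 completes the 8 across.
The 24 across and the 8 down share only 7, so R3C3 = 7.
Given what's placed, R4C2 must be 1 to fit the 4 across and 16 down.
Given what's placed, R2C2 must be 4 to fit the 7 across and 16 down.
R2C3 = 8 − 7 = 1 completes the 8 down.
R3C2 = 16 − 8 = 8 completes the 16 down.
R4C1 = 4 − 1 = 3 completes the 4 across.

3 1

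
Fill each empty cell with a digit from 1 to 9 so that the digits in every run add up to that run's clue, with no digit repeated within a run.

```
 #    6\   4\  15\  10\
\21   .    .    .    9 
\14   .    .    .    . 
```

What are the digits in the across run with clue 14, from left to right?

2, 3, 8, 1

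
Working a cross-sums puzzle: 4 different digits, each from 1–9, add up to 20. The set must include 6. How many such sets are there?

6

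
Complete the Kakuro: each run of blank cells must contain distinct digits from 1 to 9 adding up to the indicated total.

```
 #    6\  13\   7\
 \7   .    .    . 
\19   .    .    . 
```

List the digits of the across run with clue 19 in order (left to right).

4, 9, 6

7 in 3 cells must be {1,2,4}.
The 7 across and the 13 down share only 4, so R1C2 = 4.
R2C2 = 13 − 4 = 9 completes the 13 down.
Nothing is forced directly, so branch on R2C1, whose candidates are 2 or 4. If R2C1 = 2: then R1C1 would have to be in {1,2} for the 7 across but in {4} for the 6 down — contradiction. So R2C1 = 4.
R1C1 = 6 − 4 = 2 completes the 6 down.
R1C3 = 7 − 6 = 1 completes the 7 across.
R2C3 = 19 − 13 = 6 completes the 19 across.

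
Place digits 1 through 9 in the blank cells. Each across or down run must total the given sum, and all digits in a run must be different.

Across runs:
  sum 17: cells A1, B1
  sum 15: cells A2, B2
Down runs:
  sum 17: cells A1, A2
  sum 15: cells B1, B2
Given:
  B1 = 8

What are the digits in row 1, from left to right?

17 in 2 cells must be {8,9}.
A1 = 17 − 8 = 9 completes the 17 across.
A2 = 17 − 9 = 8 completes the 17 down.
B2 = 15 − 8 = 7 completes the 15 across.

9 8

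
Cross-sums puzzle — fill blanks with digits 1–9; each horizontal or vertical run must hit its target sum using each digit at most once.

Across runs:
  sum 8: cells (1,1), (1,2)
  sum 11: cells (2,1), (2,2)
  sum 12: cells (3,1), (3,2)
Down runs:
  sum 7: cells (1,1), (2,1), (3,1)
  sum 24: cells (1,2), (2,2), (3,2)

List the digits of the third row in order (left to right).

7 in 3 cells must be {1,2,4}; 24 in 3 cells must be {7,8,9}.
The 8 across and the 24 down share only 7, so (1,2) = 7.
The 12 across and the 7 down share only 4, so (3,1) = 4.
(3,2) = 12 − 4 = 8 completes the 12 across.
(1,1) = 8 − 7 = 1 completes the 8 across.
(2,1) = 7 − 5 = 2 completes the 7 down.
(2,2) = 11 − 2 = 9 completes the 11 across.

4 8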